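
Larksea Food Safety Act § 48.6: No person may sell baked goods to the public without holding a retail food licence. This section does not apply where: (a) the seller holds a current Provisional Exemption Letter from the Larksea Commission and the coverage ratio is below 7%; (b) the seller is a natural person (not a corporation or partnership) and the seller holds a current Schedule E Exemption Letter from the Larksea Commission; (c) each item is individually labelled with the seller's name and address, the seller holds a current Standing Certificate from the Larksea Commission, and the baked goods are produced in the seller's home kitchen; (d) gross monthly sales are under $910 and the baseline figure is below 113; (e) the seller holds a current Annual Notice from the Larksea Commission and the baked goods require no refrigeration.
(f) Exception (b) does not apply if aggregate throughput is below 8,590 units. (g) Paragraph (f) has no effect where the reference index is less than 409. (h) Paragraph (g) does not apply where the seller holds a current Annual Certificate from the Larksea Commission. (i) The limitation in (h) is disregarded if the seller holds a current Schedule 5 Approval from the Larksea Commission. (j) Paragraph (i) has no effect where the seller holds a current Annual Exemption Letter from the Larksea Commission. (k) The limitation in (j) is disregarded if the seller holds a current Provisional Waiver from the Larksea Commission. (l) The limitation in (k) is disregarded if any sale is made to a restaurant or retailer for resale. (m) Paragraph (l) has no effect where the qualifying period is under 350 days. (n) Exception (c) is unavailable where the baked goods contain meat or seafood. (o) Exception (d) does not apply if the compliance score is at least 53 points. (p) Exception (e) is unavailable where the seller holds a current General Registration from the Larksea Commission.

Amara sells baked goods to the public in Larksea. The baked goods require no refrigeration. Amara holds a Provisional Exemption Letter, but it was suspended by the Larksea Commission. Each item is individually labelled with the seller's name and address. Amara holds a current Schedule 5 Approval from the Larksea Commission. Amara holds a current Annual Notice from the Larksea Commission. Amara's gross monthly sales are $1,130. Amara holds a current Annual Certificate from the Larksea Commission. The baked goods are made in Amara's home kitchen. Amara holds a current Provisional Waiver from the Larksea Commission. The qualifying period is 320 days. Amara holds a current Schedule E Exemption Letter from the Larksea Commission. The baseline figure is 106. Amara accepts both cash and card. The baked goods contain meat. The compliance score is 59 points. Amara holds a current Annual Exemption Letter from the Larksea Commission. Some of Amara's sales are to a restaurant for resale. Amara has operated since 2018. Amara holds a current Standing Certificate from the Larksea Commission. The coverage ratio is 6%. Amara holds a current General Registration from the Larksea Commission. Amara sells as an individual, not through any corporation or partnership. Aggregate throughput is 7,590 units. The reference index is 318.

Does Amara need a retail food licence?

Exception (a) does not apply: the Provisional Exemption Letter is not current.
Exception (b)'s conditions are all satisfied: the seller is a natural person; a current Schedule E Exemption Letter is held. Applying paragraphs (f)–(m): (f) is engaged (aggregate throughput is 7,590 units, below the 8,590 units limit), but is displaced by (g): (g) operates — the reference index is 318, less than the 409 limit. (h) would limit (g) — a current Annual Certificate is held — but (i) sets (h) aside: (i) operates against (h): a current Schedule 5 Approval is held. (j) applies (a current Annual Exemption Letter is held), but is displaced by (k): (k) operates against (j): a current Provisional Waiver is held. (l) would limit (k) — some sales are to a restaurant for resale — but (m) sets (l) aside: (m) operates against (l): the qualifying period is 320 days, under the 350 days limit. So (b) applies.
Exception (c)'s conditions are all satisfied: items are individually labelled; a current Standing Certificate is held; the baked goods are home-kitchen produced. But: (n) operates against (c): the baked goods contain meat. (c) is therefore removed.
Exception (d) does not apply: gross monthly sales are $1,130, not under $910.
Exception (e) is satisfied on its face — a current Annual Notice is held; the baked goods are shelf-stable. However, paragraph (p) must be considered: (p) operates — a current General Registration is held. (e) is therefore removed.

No — exception (b) applies; Amara is not required to hold a retail food licence.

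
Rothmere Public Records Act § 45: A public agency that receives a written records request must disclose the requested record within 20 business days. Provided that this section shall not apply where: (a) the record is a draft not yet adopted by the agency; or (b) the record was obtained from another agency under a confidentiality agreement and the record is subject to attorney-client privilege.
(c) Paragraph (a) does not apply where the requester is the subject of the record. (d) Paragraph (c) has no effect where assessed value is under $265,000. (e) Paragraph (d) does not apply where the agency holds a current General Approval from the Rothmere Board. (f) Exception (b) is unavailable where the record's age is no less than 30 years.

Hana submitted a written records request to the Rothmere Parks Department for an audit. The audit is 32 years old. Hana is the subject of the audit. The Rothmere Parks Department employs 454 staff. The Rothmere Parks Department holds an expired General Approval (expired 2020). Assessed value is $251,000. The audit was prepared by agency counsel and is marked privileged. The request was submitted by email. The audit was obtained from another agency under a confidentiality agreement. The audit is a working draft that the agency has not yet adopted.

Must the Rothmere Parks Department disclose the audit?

Exception (a): the audit is an unadopted draft — every condition holds. As to paragraphs (c)–(e): (c) is engaged (Hana is the subject of the audit), but yields to (d): (d) operates against (c): assessed value is $251,000, under the $265,000 limit. (e) is not triggered (the General Approval is not current), so (d) stands. Exception (a) stands.
All of (b)'s requirements are met (the audit was obtained under a confidentiality agreement; the audit is privileged). But: (f) is triggered — the record's age is 32 years, meeting the 30 years threshold. (b) is therefore removed.

No — exception (a) applies; the Rothmere Parks Department is not required to disclose the audit.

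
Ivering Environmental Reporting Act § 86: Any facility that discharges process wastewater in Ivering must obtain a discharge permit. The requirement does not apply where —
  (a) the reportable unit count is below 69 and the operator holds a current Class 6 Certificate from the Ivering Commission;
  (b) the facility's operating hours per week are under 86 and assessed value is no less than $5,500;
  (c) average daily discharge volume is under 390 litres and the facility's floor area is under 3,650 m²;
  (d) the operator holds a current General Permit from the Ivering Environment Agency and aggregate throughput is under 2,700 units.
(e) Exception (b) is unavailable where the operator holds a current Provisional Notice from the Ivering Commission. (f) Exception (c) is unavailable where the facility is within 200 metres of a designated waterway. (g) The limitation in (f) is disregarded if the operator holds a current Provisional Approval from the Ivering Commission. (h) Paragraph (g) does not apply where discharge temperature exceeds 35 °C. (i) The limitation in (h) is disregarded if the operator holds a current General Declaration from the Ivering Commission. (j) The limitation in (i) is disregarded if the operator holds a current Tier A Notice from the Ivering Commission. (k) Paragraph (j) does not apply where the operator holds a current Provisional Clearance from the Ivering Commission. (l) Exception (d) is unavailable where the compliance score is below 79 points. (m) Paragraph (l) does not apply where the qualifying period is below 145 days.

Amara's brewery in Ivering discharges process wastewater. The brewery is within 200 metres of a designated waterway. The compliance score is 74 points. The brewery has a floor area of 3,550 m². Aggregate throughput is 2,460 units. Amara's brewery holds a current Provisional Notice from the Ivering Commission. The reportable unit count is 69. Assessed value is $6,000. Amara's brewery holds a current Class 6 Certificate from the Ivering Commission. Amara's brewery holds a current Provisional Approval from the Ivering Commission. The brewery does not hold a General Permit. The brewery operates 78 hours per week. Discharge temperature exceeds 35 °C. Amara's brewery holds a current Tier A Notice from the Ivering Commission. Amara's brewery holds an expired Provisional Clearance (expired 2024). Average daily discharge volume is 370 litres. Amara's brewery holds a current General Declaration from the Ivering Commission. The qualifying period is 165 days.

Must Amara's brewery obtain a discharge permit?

Exception (a) requires that the reportable unit count is below 69; but the reportable unit count is 69, not below 69, so (a) is unavailable.
Exception (b): the facility's operating hours per week are 78, under the 86 limit; assessed value is $6,000, meeting the $5,500 threshold — every condition holds. However, paragraph (e) must be considered: (e) applies — a current Provisional Notice is held. (b) is therefore removed.
Exception (c): average daily discharge volume is 370 litres, under the 390 litres limit; the facility's floor area is 3,550 m², under the 3,650 m² limit — every condition holds. But: (f) operates against (c): the brewery is within 200 m of a designated waterway. (g) is triggered (a current Provisional Approval is held), but is itself disapplied by (h): (h) operates against (g): discharge temperature exceeds 35 °C. (i) would limit (h) — a current General Declaration is held — but (j) sets (i) aside: (j) operates against (i): a current Tier A Notice is held. (k), which would lift (j), is not triggered — there is no Provisional Clearance in force. Exception (c) does not apply.
Exception (d) requires that the operator holds a current General Permit from the Ivering Environment Agency; but no General Permit is held, so (d) is unavailable.
None of the exceptions is available; § 86 applies in full.

Yes — Amara's brewery must obtain a discharge permit.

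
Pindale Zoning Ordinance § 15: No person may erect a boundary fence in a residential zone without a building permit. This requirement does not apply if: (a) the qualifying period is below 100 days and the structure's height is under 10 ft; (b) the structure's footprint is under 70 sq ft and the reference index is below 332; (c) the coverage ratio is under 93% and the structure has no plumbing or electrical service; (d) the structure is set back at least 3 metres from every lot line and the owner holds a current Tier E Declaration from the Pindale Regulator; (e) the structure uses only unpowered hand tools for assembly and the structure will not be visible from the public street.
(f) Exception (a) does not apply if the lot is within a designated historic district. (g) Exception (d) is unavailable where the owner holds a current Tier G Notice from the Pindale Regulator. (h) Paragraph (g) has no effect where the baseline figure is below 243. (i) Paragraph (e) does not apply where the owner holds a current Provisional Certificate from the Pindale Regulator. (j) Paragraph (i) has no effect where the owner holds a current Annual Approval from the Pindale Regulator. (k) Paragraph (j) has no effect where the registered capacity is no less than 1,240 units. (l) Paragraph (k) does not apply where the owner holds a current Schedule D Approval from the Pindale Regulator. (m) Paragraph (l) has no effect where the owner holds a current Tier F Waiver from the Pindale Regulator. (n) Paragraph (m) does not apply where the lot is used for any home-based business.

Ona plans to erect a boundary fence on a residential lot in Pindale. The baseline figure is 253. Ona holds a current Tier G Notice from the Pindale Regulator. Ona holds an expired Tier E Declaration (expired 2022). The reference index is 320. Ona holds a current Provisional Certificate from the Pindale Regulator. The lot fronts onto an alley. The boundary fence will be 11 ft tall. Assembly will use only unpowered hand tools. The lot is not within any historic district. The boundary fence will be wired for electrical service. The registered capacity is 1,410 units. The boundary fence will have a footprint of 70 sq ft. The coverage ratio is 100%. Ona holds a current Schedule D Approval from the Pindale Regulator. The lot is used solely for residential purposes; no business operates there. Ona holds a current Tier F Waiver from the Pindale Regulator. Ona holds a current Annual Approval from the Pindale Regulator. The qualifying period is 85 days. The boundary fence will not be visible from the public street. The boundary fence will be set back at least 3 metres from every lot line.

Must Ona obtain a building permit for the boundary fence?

Yes — Ona must obtain a building permit.

Exception (a) does not apply: the structure's height is 11 ft, not under 10 ft.
Exception (b) fails — the structure's footprint is 70 sq ft, not under 70 sq ft.
Exception (c) requires that the coverage ratio is under 93%; but the coverage ratio is 100%, not under 93%, so (c) is unavailable.
Exception (d) fails — no current Tier E Declaration is held.
Exception (e) is satisfied on its face — assembly uses only hand tools; the structure will not be visible from the street. Turning to paragraphs (i)–(n): (i) is triggered — a current Provisional Certificate is held. (j) operates (a current Annual Approval is held), but is displaced by (k): (k) operates against (j): the registered capacity is 1,410 units, meeting the 1,240 units threshold. (l) applies (a current Schedule D Approval is held), but is overridden by (m): (m) operates against (l): a current Tier F Waiver is held. (n) is not engaged (the lot is solely residential), so (m) stands. So (e) is unavailable.
No exception displaces § 15.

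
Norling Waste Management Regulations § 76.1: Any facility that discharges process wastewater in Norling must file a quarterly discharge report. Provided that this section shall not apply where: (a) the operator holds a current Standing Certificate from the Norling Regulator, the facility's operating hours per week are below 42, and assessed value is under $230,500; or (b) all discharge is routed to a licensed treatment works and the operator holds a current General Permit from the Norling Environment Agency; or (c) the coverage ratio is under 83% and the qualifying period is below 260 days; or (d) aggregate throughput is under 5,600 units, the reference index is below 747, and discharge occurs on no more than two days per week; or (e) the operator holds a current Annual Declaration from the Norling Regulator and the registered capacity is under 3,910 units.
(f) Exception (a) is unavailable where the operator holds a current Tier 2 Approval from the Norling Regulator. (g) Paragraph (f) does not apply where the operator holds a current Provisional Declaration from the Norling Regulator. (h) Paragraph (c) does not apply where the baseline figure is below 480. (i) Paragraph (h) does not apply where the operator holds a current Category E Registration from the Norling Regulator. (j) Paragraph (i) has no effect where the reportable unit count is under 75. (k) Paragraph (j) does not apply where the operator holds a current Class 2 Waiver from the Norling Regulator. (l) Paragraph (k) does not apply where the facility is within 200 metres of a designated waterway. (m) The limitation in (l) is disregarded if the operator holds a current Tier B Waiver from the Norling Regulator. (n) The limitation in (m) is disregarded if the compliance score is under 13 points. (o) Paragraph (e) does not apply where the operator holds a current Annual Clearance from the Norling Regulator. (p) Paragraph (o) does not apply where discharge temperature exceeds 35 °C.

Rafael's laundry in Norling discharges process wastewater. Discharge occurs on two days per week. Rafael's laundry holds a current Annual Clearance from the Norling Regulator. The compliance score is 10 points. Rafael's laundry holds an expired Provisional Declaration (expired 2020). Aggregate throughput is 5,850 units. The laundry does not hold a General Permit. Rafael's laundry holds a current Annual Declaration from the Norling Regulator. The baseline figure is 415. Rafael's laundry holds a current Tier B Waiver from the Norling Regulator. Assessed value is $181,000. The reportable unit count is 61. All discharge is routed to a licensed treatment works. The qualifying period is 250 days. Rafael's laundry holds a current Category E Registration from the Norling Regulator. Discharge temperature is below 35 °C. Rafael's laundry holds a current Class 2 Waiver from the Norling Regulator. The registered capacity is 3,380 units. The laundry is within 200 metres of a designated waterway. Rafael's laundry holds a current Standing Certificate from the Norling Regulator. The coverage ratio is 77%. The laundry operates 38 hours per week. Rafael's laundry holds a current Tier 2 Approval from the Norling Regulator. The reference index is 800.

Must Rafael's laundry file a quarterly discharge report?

Exception (a) is satisfied on its face — a current Standing Certificate is held; the facility's operating hours per week are 38, below the 42 limit; assessed value is $181,000, under the $230,500 limit. However, paragraphs (f)–(g) must be considered: (f) is engaged — a current Tier 2 Approval is held. (g) is inapplicable (there is no Provisional Declaration in force), so (f) stands. So (a) is unavailable.
Exception (b) requires that the operator holds a current General Permit from the Norling Environment Agency; but no General Permit is held, so (b) is unavailable.
All of (c)'s requirements are met (the coverage ratio is 77%, under the 83% limit; the qualifying period is 250 days, below the 260 days limit). But: (h) operates against (c): the baseline figure is 415, below the 480 limit. (i) would limit (h) — a current Category E Registration is held — but (j) sets (i) aside: (j) operates — the reportable unit count is 61, under the 75 limit. (k) would limit (j) — a current Class 2 Waiver is held — but (l) sets (k) aside: (l) is triggered — the laundry is within 200 m of a designated waterway. (m) would limit (l) — a current Tier B Waiver is held — but (n) sets (m) aside: (n) is engaged — the compliance score is 10 points, under the 13 points limit. Exception (c) does not apply.
Exception (d) fails — aggregate throughput is 5,850 units, not under 5,600 units.
Exception (e)'s conditions are all satisfied: a current Annual Declaration is held; the registered capacity is 3,380 units, under the 3,910 units limit. But: (o) operates against (e): a current Annual Clearance is held. (p) does not operate here (discharge temperature is below 35 °C), so (o) stands. (e) is therefore removed.
No exception displaces § 76.1.

Yes — Rafael's laundry must file a quarterly discharge report.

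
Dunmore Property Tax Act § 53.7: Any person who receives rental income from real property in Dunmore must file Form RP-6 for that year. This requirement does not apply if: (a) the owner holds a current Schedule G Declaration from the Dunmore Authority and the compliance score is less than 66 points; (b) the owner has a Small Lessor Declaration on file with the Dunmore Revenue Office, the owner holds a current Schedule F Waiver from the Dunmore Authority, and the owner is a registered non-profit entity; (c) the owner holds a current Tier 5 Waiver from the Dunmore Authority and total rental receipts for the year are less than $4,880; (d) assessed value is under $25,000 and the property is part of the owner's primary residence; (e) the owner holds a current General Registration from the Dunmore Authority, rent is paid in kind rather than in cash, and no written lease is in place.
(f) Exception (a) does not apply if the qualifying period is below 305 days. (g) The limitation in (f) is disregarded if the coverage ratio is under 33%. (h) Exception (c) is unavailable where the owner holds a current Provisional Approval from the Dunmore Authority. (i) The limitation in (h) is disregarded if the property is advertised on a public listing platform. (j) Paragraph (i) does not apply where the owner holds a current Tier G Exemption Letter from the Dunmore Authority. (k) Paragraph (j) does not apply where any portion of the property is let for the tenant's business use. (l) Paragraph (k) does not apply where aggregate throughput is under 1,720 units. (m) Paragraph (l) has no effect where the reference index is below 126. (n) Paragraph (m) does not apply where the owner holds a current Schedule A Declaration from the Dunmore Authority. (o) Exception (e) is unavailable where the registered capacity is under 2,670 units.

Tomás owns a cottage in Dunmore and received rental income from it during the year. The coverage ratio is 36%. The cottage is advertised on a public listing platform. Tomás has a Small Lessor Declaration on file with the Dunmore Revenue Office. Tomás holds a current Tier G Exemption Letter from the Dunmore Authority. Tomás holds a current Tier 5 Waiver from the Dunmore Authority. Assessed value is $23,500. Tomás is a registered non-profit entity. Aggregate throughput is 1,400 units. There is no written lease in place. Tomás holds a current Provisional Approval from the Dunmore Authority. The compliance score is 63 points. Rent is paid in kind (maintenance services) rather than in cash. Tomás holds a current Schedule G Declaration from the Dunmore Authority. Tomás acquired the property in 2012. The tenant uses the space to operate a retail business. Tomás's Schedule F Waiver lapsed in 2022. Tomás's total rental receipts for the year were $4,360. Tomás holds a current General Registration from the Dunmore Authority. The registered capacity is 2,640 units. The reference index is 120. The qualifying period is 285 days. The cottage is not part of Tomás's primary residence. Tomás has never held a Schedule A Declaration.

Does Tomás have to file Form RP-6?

No — exception (c) applies; Tomás is not required to file Form RP-6.

All of (a)'s requirements are met (a current Schedule G Declaration is held; the compliance score is 63 points, less than the 66 points limit). But applying paragraphs (f)–(g): (f) operates — the qualifying period is 285 days, below the 305 days limit. (g), which would lift (f), is not triggered — the coverage ratio is 36%, not under 33%. (a) is therefore removed.
Exception (b) does not apply: there is no Schedule F Waiver in force.
Exception (c): a current Tier 5 Waiver is held; total rental receipts for the year are $4,360, less than the $4,880 limit — every condition holds. Considering the limiting provisions: (h) is engaged (a current Provisional Approval is held), but yields to (i): (i) is triggered — the property is publicly advertised. (j) operates (a current Tier G Exemption Letter is held), but is itself disapplied by (k): (k) operates against (j): the space is let for business use. (l) would limit (k) — aggregate throughput is 1,400 units, under the 1,720 units limit — but (m) sets (l) aside: (m) operates against (l): the reference index is 120, below the 126 limit. (n) does not operate here (the Schedule A Declaration is not current), so (m) stands. So (c) applies.
Exception (d) does not apply: the cottage is not part of the primary residence.
Exception (e)'s conditions are all satisfied: a current General Registration is held; rent is paid in kind; there is no written lease. But applying paragraph (o): (o) operates — the registered capacity is 2,640 units, under the 2,670 units limit. (e) is therefore removed.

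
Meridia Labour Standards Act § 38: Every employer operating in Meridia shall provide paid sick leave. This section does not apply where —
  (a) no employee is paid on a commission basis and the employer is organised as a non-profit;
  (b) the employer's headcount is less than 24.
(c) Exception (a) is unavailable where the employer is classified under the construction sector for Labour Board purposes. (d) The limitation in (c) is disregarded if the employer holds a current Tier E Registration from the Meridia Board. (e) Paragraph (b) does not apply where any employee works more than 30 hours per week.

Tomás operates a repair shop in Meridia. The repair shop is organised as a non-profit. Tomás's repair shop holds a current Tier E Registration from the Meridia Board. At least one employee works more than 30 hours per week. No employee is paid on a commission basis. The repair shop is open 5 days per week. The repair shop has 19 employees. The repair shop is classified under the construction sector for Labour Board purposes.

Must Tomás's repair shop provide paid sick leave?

Exception (a) is satisfied on its face — no employee is paid on commission; the employer is a non-profit. Under paragraphs (c)–(d): (c) is engaged (the repair shop is classified under the construction sector), but is set aside by (d): (d) is triggered — a current Tier E Registration is held. Exception (a) stands.
All of (b)'s requirements are met (the employer's headcount is 19, less than the 24 limit). But: (e) operates against (b): at least one employee exceeds 30 hours/week. (b) is therefore removed.

No — exception (a) applies; Tomás's repair shop is not required to provide paid sick leave.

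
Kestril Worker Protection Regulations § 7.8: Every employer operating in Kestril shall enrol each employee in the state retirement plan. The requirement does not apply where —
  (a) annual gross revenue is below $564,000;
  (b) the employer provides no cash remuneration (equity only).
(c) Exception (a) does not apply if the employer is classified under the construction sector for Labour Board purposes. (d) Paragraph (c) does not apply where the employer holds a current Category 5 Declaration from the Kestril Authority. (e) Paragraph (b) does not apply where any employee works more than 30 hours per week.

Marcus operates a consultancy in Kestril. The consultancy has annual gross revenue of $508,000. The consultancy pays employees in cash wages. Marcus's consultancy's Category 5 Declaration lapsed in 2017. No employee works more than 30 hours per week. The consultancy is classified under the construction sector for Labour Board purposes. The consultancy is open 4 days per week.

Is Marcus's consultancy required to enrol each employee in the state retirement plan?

Exception (a): annual gross revenue is $508,000, below the $564,000 limit — every condition holds. Turning to paragraphs (c)–(d): (c) applies — the consultancy is classified under the construction sector. (d) is not engaged (the Category 5 Declaration is not current), so (c) stands. Exception (a) does not apply.
Exception (b) requires that the employer provides no cash remuneration (equity only); but employees are paid cash wages, so (b) is unavailable.
No exception displaces § 7.8.

Yes — Marcus's consultancy must enrol each employee in the state retirement plan.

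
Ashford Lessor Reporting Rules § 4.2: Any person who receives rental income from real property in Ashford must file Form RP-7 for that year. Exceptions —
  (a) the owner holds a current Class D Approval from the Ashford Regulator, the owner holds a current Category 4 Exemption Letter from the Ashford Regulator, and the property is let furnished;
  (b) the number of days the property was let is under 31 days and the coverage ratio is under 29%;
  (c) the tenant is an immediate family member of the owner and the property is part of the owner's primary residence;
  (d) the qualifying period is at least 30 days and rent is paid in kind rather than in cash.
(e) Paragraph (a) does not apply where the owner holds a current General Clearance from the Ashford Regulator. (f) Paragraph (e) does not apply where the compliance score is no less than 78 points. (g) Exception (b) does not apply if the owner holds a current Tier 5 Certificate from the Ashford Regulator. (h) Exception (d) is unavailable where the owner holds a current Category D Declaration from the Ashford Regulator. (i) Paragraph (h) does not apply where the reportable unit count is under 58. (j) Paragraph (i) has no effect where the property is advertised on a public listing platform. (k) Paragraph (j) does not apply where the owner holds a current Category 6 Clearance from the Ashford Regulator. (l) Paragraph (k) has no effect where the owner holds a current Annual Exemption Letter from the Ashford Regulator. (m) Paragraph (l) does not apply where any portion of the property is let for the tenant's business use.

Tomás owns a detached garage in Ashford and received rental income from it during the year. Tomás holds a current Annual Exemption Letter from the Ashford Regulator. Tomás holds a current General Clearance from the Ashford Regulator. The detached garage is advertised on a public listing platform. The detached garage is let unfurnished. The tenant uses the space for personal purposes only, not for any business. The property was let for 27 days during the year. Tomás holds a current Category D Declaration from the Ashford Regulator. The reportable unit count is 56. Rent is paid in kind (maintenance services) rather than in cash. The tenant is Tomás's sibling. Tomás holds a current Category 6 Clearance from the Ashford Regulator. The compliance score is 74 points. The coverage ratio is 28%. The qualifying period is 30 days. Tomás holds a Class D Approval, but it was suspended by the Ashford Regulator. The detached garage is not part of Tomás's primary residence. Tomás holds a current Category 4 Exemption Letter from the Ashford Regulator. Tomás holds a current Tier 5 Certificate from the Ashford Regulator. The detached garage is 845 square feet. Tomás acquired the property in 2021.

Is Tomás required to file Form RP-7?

Yes — Tomás must file Form RP-7.

Exception (a) fails — there is no Class D Approval in force.
Exception (b): the number of days the property was let is 27 days, under the 31 days limit; the coverage ratio is 28%, under the 29% limit — every condition holds. But: (g) applies — a current Tier 5 Certificate is held. Exception (b) does not apply.
Exception (c) requires that the property is part of the owner's primary residence; but the detached garage is not part of the primary residence, so (c) is unavailable.
All of (d)'s requirements are met (the qualifying period is 30 days, meeting the 30 days threshold; rent is paid in kind). Turning to paragraphs (h)–(m): (h) operates against (d): a current Category D Declaration is held. (i) is engaged (the reportable unit count is 56, under the 58 limit), but is itself disapplied by (j): (j) operates against (i): the property is publicly advertised. (k) would limit (j) — a current Category 6 Clearance is held — but (l) sets (k) aside: (l) operates against (k): a current Annual Exemption Letter is held. (m), which would lift (l), is inapplicable — the space is used for personal purposes only. So (d) is unavailable.
None of the exceptions is available; § 4.2 applies in full.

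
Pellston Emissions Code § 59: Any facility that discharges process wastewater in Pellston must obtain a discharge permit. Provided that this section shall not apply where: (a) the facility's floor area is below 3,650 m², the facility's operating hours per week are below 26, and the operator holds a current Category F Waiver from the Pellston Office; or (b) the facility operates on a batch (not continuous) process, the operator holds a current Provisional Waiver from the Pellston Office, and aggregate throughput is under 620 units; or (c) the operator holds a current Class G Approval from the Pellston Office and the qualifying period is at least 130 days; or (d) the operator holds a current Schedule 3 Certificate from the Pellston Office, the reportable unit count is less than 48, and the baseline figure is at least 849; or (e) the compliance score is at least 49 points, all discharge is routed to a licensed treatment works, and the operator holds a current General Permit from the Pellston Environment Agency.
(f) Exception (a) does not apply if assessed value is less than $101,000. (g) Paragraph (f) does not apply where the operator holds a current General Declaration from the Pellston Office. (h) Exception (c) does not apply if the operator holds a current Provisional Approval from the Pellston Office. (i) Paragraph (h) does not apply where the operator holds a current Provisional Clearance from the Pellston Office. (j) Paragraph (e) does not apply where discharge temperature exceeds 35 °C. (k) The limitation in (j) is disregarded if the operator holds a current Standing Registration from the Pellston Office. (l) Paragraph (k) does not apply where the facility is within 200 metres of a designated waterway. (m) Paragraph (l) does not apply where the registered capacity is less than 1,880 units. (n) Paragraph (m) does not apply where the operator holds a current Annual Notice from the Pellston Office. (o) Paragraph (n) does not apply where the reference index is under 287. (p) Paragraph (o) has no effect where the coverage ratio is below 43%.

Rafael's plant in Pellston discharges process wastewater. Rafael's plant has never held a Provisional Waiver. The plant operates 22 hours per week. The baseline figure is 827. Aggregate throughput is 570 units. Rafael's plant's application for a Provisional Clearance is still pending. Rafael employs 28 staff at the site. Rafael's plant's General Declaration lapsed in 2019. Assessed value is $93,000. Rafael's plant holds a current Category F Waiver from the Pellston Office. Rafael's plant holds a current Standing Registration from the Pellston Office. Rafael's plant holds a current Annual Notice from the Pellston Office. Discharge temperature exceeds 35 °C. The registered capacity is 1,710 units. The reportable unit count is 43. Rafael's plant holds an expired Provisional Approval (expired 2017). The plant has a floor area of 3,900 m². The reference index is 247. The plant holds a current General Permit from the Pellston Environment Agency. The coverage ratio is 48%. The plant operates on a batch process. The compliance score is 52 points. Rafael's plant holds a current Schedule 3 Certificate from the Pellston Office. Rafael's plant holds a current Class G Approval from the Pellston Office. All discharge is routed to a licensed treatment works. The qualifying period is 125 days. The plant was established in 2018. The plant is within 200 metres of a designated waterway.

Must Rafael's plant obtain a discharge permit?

No — exception (e) applies; Rafael's plant is not required to obtain a discharge permit.

Exception (a) fails — the facility's floor area is 3,900 m², not below 3,650 m².
Exception (b) fails — no current Provisional Waiver is held.
Exception (c) fails — the qualifying period is 125 days, short of 130 days.
Exception (d) does not apply: the baseline figure is 827, short of 849.
Exception (e)'s conditions are all satisfied: the compliance score is 52 points, meeting the 49 points threshold; discharge is routed to a licensed treatment works; a current General Permit is held. Under paragraphs (j)–(p): (j) is triggered (discharge temperature exceeds 35 °C), but is set aside by (k): (k) operates against (j): a current Standing Registration is held. (l) is triggered (the plant is within 200 m of a designated waterway), but is displaced by (m): (m) applies — the registered capacity is 1,710 units, less than the 1,880 units limit. (n) would limit (m) — a current Annual Notice is held — but (o) sets (n) aside: (o) operates against (n): the reference index is 247, under the 287 limit. (p) is not triggered (the coverage ratio is 48%, not below 43%), so (o) stands. So (e) applies.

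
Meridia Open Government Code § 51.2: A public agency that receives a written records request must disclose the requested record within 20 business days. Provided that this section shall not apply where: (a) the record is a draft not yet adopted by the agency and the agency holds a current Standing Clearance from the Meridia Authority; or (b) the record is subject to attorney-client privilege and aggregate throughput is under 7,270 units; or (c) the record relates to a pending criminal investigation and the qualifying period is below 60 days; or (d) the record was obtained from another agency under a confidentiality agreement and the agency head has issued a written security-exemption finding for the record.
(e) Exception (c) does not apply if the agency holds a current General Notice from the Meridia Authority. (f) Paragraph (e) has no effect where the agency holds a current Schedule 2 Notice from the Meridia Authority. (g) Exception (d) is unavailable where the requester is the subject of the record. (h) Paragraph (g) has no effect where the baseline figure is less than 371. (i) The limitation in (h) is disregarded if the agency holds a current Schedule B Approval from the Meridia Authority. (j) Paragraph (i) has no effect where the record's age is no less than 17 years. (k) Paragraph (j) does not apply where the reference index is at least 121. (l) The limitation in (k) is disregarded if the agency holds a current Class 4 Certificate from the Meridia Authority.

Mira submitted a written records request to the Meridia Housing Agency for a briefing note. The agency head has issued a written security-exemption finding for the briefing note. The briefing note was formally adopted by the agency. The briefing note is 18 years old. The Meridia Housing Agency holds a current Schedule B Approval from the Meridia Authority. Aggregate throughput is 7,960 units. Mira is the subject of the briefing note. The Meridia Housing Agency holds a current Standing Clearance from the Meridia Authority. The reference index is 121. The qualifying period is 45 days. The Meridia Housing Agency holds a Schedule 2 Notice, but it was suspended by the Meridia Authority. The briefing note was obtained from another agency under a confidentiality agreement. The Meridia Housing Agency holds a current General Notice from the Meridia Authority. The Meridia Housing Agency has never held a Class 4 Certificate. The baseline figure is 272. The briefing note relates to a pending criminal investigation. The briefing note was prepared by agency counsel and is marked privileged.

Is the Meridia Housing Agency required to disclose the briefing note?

Yes — the Meridia Housing Agency must disclose the briefing note.

Exception (a) does not apply: the briefing note has been formally adopted.
Exception (b) fails — aggregate throughput is 7,960 units, not under 7,270 units.
Exception (c): the briefing note relates to a pending investigation; the qualifying period is 45 days, below the 60 days limit — every condition holds. But: (e) operates — a current General Notice is held. (f), which would lift (e), is not triggered — no current Schedule 2 Notice is held. So (c) is unavailable.
Exception (d): the briefing note was obtained under a confidentiality agreement; a written security-exemption finding has been issued — every condition holds. However, paragraphs (g)–(l) must be considered: (g) is triggered — Mira is the subject of the briefing note. (h) is engaged (the baseline figure is 272, less than the 371 limit), but yields to (i): (i) is triggered — a current Schedule B Approval is held. (j) would limit (i) — the record's age is 18 years, meeting the 17 years threshold — but (k) sets (j) aside: (k) operates against (j): the reference index is 121, meeting the 121 threshold. (l), which would lift (k), is inapplicable — there is no Class 4 Certificate in force. (d) is therefore removed.
None of the exceptions is available; § 51.2 applies in full.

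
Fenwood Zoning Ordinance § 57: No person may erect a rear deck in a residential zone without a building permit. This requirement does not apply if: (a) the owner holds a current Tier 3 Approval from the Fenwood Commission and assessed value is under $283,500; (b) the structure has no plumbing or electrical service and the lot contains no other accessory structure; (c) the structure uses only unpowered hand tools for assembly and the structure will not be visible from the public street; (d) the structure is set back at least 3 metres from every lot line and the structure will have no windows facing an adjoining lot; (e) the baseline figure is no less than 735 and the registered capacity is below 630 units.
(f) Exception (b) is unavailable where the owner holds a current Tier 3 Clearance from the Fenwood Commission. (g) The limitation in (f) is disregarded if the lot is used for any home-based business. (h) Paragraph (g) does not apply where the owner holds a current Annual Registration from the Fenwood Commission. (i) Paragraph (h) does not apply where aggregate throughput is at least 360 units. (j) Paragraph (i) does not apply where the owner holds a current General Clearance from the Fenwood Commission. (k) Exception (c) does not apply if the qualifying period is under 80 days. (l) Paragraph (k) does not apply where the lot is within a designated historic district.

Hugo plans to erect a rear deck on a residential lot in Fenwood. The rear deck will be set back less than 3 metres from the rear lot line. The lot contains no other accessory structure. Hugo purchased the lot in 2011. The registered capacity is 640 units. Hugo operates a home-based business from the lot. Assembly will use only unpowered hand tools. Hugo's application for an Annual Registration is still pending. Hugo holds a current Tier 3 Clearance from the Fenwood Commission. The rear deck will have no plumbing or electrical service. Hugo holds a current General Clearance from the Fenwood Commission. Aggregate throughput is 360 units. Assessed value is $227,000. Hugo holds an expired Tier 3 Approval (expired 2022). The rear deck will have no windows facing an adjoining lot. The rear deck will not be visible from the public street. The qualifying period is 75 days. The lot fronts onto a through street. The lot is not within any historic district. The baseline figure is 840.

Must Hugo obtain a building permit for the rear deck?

No — exception (b) applies; Hugo does not need a building permit.

Exception (a) does not apply: no current Tier 3 Approval is held.
Exception (b)'s conditions are all satisfied: there is no plumbing or electrical service; the lot has no other accessory structure. Considering the limiting provisions: (f) would limit (b) — a current Tier 3 Clearance is held — but (g) sets (f) aside: (g) operates against (f): a home-based business operates on the lot. (h) is not triggered (there is no Annual Registration in force), so (g) stands. So (b) applies.
Exception (c): assembly uses only hand tools; the structure will not be visible from the street — every condition holds. However, paragraphs (k)–(l) must be considered: (k) operates against (c): the qualifying period is 75 days, under the 80 days limit. (l), which would lift (k), is not engaged — the lot is not in a historic district. So (c) is unavailable.
Exception (d) requires that the structure is set back at least 3 metres from every lot line; but the rear setback is under 3 m, so (d) is unavailable.
Exception (e) fails — the registered capacity is 640 units, not below 630 units.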